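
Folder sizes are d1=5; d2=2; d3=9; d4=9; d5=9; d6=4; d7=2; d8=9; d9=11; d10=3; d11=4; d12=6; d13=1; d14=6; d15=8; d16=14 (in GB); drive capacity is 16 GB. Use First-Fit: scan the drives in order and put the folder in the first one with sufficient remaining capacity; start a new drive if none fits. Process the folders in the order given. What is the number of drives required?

Put d1 (5 GB) in drive 1; 11 GB remain.
Put d2 (2 GB) in drive 1; 9 GB remain.
Put d3 (9 GB) in drive 1; 0 GB remain.
Put d4 (9 GB) in drive 2; 7 GB remain.
Put d5 (9 GB) in drive 3; 7 GB remain.
Put d6 (4 GB) in drive 2; 3 GB remain.
Put d7 (2 GB) in drive 2; 1 GB remain.
Put d8 (9 GB) in drive 4; 7 GB remain.
Put d9 (11 GB) in drive 5; 5 GB remain.
Put d10 (3 GB) in drive 3; 4 GB remain.
Put d11 (4 GB) in drive 3; 0 GB remain.
Put d12 (6 GB) in drive 4; 1 GB remain.
Put d13 (1 GB) in drive 2; 0 GB remain.
Put d14 (6 GB) in drive 6; 10 GB remain.
Put d15 (8 GB) in drive 6; 2 GB remain.
Put d16 (14 GB) in drive 7; 2 GB remain.

7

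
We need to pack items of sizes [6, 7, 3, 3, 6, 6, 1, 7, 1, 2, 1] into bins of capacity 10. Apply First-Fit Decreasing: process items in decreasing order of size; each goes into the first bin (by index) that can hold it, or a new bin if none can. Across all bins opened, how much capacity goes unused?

7

Sorted descending: 7, 7, 6, 6, 6, 3, 3, 2, 1, 1, 1.
7 → bin 1 (remaining 3)
7 → bin 2 (remaining 3)
6 → bin 3 (remaining 4)
6 → bin 4 (remaining 4)
6 → bin 5 (remaining 4)
3 → bin 1 (remaining 0)
3 → bin 2 (remaining 0)
2 → bin 3 (remaining 2)
1 → bin 3 (remaining 1)
1 → bin 3 (remaining 0)
1 → bin 4 (remaining 3)
5 bins × 10 = 50; used 43; unused 7.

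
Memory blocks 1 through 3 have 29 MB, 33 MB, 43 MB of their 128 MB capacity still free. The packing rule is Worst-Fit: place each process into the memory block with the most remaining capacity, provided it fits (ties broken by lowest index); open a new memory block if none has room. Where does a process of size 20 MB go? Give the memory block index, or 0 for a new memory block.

3

Memory blocks with room: memory block 1 (29 MB), memory block 2 (33 MB), memory block 3 (43 MB).
Most room is memory block 3 with 43 MB free.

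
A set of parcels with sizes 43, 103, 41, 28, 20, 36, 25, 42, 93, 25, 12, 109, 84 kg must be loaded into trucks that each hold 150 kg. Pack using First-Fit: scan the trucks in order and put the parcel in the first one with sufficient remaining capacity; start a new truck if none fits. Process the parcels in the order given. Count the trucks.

5

truck 1: place 43 kg, 107 kg left
truck 1: place 103 kg, 4 kg left
truck 2: place 41 kg, 109 kg left
truck 2: place 28 kg, 81 kg left
truck 2: place 20 kg, 61 kg left
truck 2: place 36 kg, 25 kg left
truck 2: place 25 kg, 0 kg left
truck 3: place 42 kg, 108 kg left
truck 3: place 93 kg, 15 kg left
truck 4: place 25 kg, 125 kg left
truck 3: place 12 kg, 3 kg left
truck 4: place 109 kg, 16 kg left
truck 5: place 84 kg, 66 kg left
Final trucks: [43,103] [41,28,20,36,25] [42,93,12] [25,109] [84].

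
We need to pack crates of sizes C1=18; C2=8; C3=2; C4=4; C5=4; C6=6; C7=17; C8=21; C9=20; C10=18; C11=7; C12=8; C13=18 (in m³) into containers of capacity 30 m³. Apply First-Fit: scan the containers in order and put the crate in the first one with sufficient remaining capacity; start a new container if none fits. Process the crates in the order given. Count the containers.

Put C1 (18 m³) in container 1; 12 m³ remain.
Put C2 (8 m³) in container 1; 4 m³ remain.
Put C3 (2 m³) in container 1; 2 m³ remain.
Put C4 (4 m³) in container 2; 26 m³ remain.
Put C5 (4 m³) in container 2; 22 m³ remain.
Put C6 (6 m³) in container 2; 16 m³ remain.
Put C7 (17 m³) in container 3; 13 m³ remain.
Put C8 (21 m³) in container 4; 9 m³ remain.
Put C9 (20 m³) in container 5; 10 m³ remain.
Put C10 (18 m³) in container 6; 12 m³ remain.
Put C11 (7 m³) in container 2; 9 m³ remain.
Put C12 (8 m³) in container 2; 1 m³ remain.
Put C13 (18 m³) in container 7; 12 m³ remain.
Final containers: [18,8,2] [4,4,6,7,8] [17] [21] [20] [18] [18].

7 containers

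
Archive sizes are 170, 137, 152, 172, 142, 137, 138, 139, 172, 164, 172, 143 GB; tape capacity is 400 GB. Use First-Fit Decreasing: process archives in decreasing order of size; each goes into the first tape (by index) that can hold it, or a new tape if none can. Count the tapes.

6

Sorted descending: 172, 172, 172, 170, 164, 152, 143, 142, 139, 138, 137, 137.
Put 172 GB in tape 1; 228 GB remain.
Put 172 GB in tape 1; 56 GB remain.
Put 172 GB in tape 2; 228 GB remain.
Put 170 GB in tape 2; 58 GB remain.
Put 164 GB in tape 3; 236 GB remain.
Put 152 GB in tape 3; 84 GB remain.
Put 143 GB in tape 4; 257 GB remain.
Put 142 GB in tape 4; 115 GB remain.
Put 139 GB in tape 5; 261 GB remain.
Put 138 GB in tape 5; 123 GB remain.
Put 137 GB in tape 6; 263 GB remain.
Put 137 GB in tape 6; 126 GB remain.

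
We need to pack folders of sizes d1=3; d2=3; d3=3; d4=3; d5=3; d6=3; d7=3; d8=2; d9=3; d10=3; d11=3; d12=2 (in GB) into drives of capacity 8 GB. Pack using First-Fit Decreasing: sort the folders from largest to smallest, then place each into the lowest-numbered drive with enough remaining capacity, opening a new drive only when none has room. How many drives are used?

5 drives

Sorted descending: 3, 3, 3, 3, 3, 3, 3, 3, 3, 3, 2, 2.
3 GB → drive 1 (remaining 5 GB)
3 GB → drive 1 (remaining 2 GB)
3 GB → drive 2 (remaining 5 GB)
3 GB → drive 2 (remaining 2 GB)
3 GB → drive 3 (remaining 5 GB)
3 GB → drive 3 (remaining 2 GB)
3 GB → drive 4 (remaining 5 GB)
3 GB → drive 4 (remaining 2 GB)
3 GB → drive 5 (remaining 5 GB)
3 GB → drive 5 (remaining 2 GB)
2 GB → drive 1 (remaining 0 GB)
2 GB → drive 2 (remaining 0 GB)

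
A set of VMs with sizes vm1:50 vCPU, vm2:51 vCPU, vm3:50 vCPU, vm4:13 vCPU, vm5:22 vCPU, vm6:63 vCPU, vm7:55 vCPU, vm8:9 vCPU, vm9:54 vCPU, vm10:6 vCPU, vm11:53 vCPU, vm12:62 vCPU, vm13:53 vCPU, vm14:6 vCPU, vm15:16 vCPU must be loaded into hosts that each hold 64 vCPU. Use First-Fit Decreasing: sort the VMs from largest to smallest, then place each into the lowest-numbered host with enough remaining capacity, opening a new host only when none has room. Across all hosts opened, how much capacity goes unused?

77

Sorted descending: 63, 62, 55, 54, 53, 53, 51, 50, 50, 22, 16, 13, 9, 6, 6.
Put 63 vCPU in host 1; 1 vCPU remain.
Put 62 vCPU in host 2; 2 vCPU remain.
Put 55 vCPU in host 3; 9 vCPU remain.
Put 54 vCPU in host 4; 10 vCPU remain.
Put 53 vCPU in host 5; 11 vCPU remain.
Put 53 vCPU in host 6; 11 vCPU remain.
Put 51 vCPU in host 7; 13 vCPU remain.
Put 50 vCPU in host 8; 14 vCPU remain.
Put 50 vCPU in host 9; 14 vCPU remain.
Put 22 vCPU in host 10; 42 vCPU remain.
Put 16 vCPU in host 10; 26 vCPU remain.
Put 13 vCPU in host 7; 0 vCPU remain.
Put 9 vCPU in host 3; 0 vCPU remain.
Put 6 vCPU in host 4; 4 vCPU remain.
Put 6 vCPU in host 5; 5 vCPU remain.
10 hosts × 64 vCPU = 640 vCPU; used 563 vCPU; unused 77 vCPU.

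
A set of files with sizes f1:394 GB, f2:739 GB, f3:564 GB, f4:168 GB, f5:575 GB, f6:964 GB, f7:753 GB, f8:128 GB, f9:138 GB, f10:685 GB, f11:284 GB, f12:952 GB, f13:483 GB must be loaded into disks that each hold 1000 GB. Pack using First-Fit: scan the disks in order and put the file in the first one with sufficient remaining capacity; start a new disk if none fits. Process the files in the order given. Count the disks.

8

f1 (394 GB) → disk 1 (remaining 606 GB)
f2 (739 GB) → disk 2 (remaining 261 GB)
f3 (564 GB) → disk 1 (remaining 42 GB)
f4 (168 GB) → disk 2 (remaining 93 GB)
f5 (575 GB) → disk 3 (remaining 425 GB)
f6 (964 GB) → disk 4 (remaining 36 GB)
f7 (753 GB) → disk 5 (remaining 247 GB)
f8 (128 GB) → disk 3 (remaining 297 GB)
f9 (138 GB) → disk 3 (remaining 159 GB)
f10 (685 GB) → disk 6 (remaining 315 GB)
f11 (284 GB) → disk 6 (remaining 31 GB)
f12 (952 GB) → disk 7 (remaining 48 GB)
f13 (483 GB) → disk 8 (remaining 517 GB)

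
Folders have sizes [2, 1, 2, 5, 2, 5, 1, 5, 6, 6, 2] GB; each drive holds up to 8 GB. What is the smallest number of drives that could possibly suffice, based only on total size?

5

Total size = 2 + 1 + 2 + 5 + 2 + 5 + 1 + 5 + 6 + 6 + 2 = 37 GB.
⌈37 / 8⌉ = 5.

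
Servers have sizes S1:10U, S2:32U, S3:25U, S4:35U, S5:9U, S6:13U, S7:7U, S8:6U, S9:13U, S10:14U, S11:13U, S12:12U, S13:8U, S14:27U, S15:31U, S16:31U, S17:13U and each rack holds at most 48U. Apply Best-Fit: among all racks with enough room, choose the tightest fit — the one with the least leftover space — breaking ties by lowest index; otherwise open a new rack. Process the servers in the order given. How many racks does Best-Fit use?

7

rack 1: place S1 (10U), 38U left
rack 1: place S2 (32U), 6U left
rack 2: place S3 (25U), 23U left
rack 3: place S4 (35U), 13U left
rack 3: place S5 (9U), 4U left
rack 2: place S6 (13U), 10U left
rack 2: place S7 (7U), 3U left
rack 1: place S8 (6U), 0U left
rack 4: place S9 (13U), 35U left
rack 4: place S10 (14U), 21U left
rack 4: place S11 (13U), 8U left
rack 5: place S12 (12U), 36U left
rack 4: place S13 (8U), 0U left
rack 5: place S14 (27U), 9U left
rack 6: place S15 (31U), 17U left
rack 7: place S16 (31U), 17U left
rack 6: place S17 (13U), 4U left
Final racks: [10,32,6] [25,13,7] [35,9] [13,14,13,8] [12,27] [31,13] [31].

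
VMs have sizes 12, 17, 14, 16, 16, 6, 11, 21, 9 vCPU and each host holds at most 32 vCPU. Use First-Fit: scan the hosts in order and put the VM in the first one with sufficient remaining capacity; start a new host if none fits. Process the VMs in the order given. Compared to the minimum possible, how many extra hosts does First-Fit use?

First-Fit: [12,17] [14,16] [16,6,9] [11,21] → 4 hosts.
Total size 122 vCPU; any packing needs at least ⌈122/32⌉ = 4 hosts.
So 4 is already optimal.

0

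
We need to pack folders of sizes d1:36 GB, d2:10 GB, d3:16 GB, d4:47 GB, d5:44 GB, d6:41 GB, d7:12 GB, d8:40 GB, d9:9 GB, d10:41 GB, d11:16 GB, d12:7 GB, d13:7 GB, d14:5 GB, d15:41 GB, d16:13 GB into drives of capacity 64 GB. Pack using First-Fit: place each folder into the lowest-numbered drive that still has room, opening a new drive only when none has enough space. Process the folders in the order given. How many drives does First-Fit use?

drive 1: place d1 (36 GB), 28 GB left
drive 1: place d2 (10 GB), 18 GB left
drive 1: place d3 (16 GB), 2 GB left
drive 2: place d4 (47 GB), 17 GB left
drive 3: place d5 (44 GB), 20 GB left
drive 4: place d6 (41 GB), 23 GB left
drive 2: place d7 (12 GB), 5 GB left
drive 5: place d8 (40 GB), 24 GB left
drive 3: place d9 (9 GB), 11 GB left
drive 6: place d10 (41 GB), 23 GB left
drive 4: place d11 (16 GB), 7 GB left
drive 3: place d12 (7 GB), 4 GB left
drive 4: place d13 (7 GB), 0 GB left
drive 2: place d14 (5 GB), 0 GB left
drive 7: place d15 (41 GB), 23 GB left
drive 5: place d16 (13 GB), 11 GB left

7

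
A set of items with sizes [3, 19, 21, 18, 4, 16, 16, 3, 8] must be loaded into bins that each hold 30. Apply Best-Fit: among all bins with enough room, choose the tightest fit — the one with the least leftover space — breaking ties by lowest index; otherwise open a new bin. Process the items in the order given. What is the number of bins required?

3 → bin 1 (remaining 27)
19 → bin 1 (remaining 8)
21 → bin 2 (remaining 9)
18 → bin 3 (remaining 12)
4 → bin 1 (remaining 4)
16 → bin 4 (remaining 14)
16 → bin 5 (remaining 14)
3 → bin 1 (remaining 1)
8 → bin 2 (remaining 1)
Final bins: [3,19,4,3] [21,8] [18] [16] [16].

5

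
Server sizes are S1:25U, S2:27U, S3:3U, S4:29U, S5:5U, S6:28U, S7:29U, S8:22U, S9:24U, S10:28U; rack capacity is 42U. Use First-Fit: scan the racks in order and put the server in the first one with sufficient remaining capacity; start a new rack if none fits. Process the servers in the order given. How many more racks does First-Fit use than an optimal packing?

First-Fit: [25,3,5] [27] [29] [28] [29] [22] [24] [28] → 8 racks.
8 servers exceed 21U (half the capacity), and no two of those can share a rack, so at least 8 racks are needed.
So 8 is already optimal.

0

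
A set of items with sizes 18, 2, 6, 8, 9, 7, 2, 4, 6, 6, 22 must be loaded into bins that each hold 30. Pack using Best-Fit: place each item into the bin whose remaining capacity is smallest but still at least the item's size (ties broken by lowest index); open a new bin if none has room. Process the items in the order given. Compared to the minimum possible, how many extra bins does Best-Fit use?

Best-Fit: [18,2,6,2] [8,9,7,4] [6,6] [22] → 4 bins.
Total size 90; any packing needs at least ⌈90/30⌉ = 3 bins.
An optimal packing achieves that bound: [22,8] [18,6,6] [9,7,6,4,2,2] → 3 bins.
Excess: 4 − 3 = 1.

1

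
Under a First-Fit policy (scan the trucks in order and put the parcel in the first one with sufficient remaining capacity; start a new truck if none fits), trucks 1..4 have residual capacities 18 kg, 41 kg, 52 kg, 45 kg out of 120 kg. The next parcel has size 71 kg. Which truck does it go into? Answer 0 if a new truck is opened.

No truck has ≥ 71 kg free, so a new truck is opened.

0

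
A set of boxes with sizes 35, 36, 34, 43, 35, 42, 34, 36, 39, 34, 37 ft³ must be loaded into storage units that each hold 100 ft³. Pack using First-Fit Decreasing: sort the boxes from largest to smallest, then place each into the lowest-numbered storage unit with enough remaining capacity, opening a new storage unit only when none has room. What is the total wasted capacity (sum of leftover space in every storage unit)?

195

Sorted descending: 43, 42, 39, 37, 36, 36, 35, 35, 34, 34, 34.
Put 43 ft³ in storage unit 1; 57 ft³ remain.
Put 42 ft³ in storage unit 1; 15 ft³ remain.
Put 39 ft³ in storage unit 2; 61 ft³ remain.
Put 37 ft³ in storage unit 2; 24 ft³ remain.
Put 36 ft³ in storage unit 3; 64 ft³ remain.
Put 36 ft³ in storage unit 3; 28 ft³ remain.
Put 35 ft³ in storage unit 4; 65 ft³ remain.
Put 35 ft³ in storage unit 4; 30 ft³ remain.
Put 34 ft³ in storage unit 5; 66 ft³ remain.
Put 34 ft³ in storage unit 5; 32 ft³ remain.
Put 34 ft³ in storage unit 6; 66 ft³ remain.
6 storage units × 100 ft³ = 600 ft³; used 405 ft³; unused 195 ft³.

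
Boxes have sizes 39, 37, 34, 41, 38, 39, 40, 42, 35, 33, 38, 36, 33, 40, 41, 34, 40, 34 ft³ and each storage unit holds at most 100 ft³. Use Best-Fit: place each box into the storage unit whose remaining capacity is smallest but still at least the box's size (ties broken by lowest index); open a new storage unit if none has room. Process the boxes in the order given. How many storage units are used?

Put 39 ft³ in storage unit 1; 61 ft³ remain.
Put 37 ft³ in storage unit 1; 24 ft³ remain.
Put 34 ft³ in storage unit 2; 66 ft³ remain.
Put 41 ft³ in storage unit 2; 25 ft³ remain.
Put 38 ft³ in storage unit 3; 62 ft³ remain.
Put 39 ft³ in storage unit 3; 23 ft³ remain.
Put 40 ft³ in storage unit 4; 60 ft³ remain.
Put 42 ft³ in storage unit 4; 18 ft³ remain.
Put 35 ft³ in storage unit 5; 65 ft³ remain.
Put 33 ft³ in storage unit 5; 32 ft³ remain.
Put 38 ft³ in storage unit 6; 62 ft³ remain.
Put 36 ft³ in storage unit 6; 26 ft³ remain.
Put 33 ft³ in storage unit 7; 67 ft³ remain.
Put 40 ft³ in storage unit 7; 27 ft³ remain.
Put 41 ft³ in storage unit 8; 59 ft³ remain.
Put 34 ft³ in storage unit 8; 25 ft³ remain.
Put 40 ft³ in storage unit 9; 60 ft³ remain.
Put 34 ft³ in storage unit 9; 26 ft³ remain.

9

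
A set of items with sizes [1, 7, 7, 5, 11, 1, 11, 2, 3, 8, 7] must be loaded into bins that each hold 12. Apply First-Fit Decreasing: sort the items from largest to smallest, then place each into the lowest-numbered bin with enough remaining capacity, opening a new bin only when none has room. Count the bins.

6

Sorted descending: 11, 11, 8, 7, 7, 7, 5, 3, 2, 1, 1.
11 → bin 1 (remaining 1)
11 → bin 2 (remaining 1)
8 → bin 3 (remaining 4)
7 → bin 4 (remaining 5)
7 → bin 5 (remaining 5)
7 → bin 6 (remaining 5)
5 → bin 4 (remaining 0)
3 → bin 3 (remaining 1)
2 → bin 5 (remaining 3)
1 → bin 1 (remaining 0)
1 → bin 2 (remaining 0)
Final bins: [11,1] [11,1] [8,3] [7,5] [7,2] [7].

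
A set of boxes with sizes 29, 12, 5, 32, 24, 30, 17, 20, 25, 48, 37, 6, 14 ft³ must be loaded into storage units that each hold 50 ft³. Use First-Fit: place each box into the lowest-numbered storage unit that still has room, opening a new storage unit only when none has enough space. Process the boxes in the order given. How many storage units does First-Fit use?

29 ft³ → storage unit 1 (remaining 21 ft³)
12 ft³ → storage unit 1 (remaining 9 ft³)
5 ft³ → storage unit 1 (remaining 4 ft³)
32 ft³ → storage unit 2 (remaining 18 ft³)
24 ft³ → storage unit 3 (remaining 26 ft³)
30 ft³ → storage unit 4 (remaining 20 ft³)
17 ft³ → storage unit 2 (remaining 1 ft³)
20 ft³ → storage unit 3 (remaining 6 ft³)
25 ft³ → storage unit 5 (remaining 25 ft³)
48 ft³ → storage unit 6 (remaining 2 ft³)
37 ft³ → storage unit 7 (remaining 13 ft³)
6 ft³ → storage unit 3 (remaining 0 ft³)
14 ft³ → storage unit 4 (remaining 6 ft³)
Final storage units: [29,12,5] [32,17] [24,20,6] [30,14] [25] [48] [37].

7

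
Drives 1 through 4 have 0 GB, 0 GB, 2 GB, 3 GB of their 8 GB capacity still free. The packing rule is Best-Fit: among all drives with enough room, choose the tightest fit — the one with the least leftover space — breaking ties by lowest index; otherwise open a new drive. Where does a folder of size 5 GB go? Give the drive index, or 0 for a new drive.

0

No drive has ≥ 5 GB free, so a new drive is opened.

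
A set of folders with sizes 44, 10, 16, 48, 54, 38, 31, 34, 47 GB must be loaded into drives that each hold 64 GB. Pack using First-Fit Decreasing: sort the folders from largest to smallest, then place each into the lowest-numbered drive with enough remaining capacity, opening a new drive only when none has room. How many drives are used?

Sorted descending: 54, 48, 47, 44, 38, 34, 31, 16, 10.
drive 1: place 54 GB, 10 GB left
drive 2: place 48 GB, 16 GB left
drive 3: place 47 GB, 17 GB left
drive 4: place 44 GB, 20 GB left
drive 5: place 38 GB, 26 GB left
drive 6: place 34 GB, 30 GB left
drive 7: place 31 GB, 33 GB left
drive 2: place 16 GB, 0 GB left
drive 1: place 10 GB, 0 GB left

7 drives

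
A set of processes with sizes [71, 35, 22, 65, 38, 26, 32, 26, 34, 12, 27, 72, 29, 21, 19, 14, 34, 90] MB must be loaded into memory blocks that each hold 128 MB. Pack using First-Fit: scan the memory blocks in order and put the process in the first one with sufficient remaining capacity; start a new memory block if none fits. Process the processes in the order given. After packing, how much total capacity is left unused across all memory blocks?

101

memory block 1: place 71 MB, 57 MB left
memory block 1: place 35 MB, 22 MB left
memory block 1: place 22 MB, 0 MB left
memory block 2: place 65 MB, 63 MB left
memory block 2: place 38 MB, 25 MB left
memory block 3: place 26 MB, 102 MB left
memory block 3: place 32 MB, 70 MB left
memory block 3: place 26 MB, 44 MB left
memory block 3: place 34 MB, 10 MB left
memory block 2: place 12 MB, 13 MB left
memory block 4: place 27 MB, 101 MB left
memory block 4: place 72 MB, 29 MB left
memory block 4: place 29 MB, 0 MB left
memory block 5: place 21 MB, 107 MB left
memory block 5: place 19 MB, 88 MB left
memory block 5: place 14 MB, 74 MB left
memory block 5: place 34 MB, 40 MB left
memory block 6: place 90 MB, 38 MB left
6 memory blocks × 128 MB = 768 MB; used 667 MB; unused 101 MB.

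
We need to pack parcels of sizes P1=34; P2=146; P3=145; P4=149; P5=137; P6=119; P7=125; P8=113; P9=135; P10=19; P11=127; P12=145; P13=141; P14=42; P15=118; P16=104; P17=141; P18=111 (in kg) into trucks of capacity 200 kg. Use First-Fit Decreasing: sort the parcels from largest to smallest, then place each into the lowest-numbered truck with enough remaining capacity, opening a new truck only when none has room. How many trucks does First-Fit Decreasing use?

Sorted descending: 149, 146, 145, 145, 141, 141, 137, 135, 127, 125, 119, 118, 113, 111, 104, 42, 34, 19.
149 kg → truck 1 (remaining 51 kg)
146 kg → truck 2 (remaining 54 kg)
145 kg → truck 3 (remaining 55 kg)
145 kg → truck 4 (remaining 55 kg)
141 kg → truck 5 (remaining 59 kg)
141 kg → truck 6 (remaining 59 kg)
137 kg → truck 7 (remaining 63 kg)
135 kg → truck 8 (remaining 65 kg)
127 kg → truck 9 (remaining 73 kg)
125 kg → truck 10 (remaining 75 kg)
119 kg → truck 11 (remaining 81 kg)
118 kg → truck 12 (remaining 82 kg)
113 kg → truck 13 (remaining 87 kg)
111 kg → truck 14 (remaining 89 kg)
104 kg → truck 15 (remaining 96 kg)
42 kg → truck 1 (remaining 9 kg)
34 kg → truck 2 (remaining 20 kg)
19 kg → truck 2 (remaining 1 kg)
Final trucks: [149,42] [146,34,19] [145] [145] [141] [141] [137] [135] [127] [125] [119] [118] [113] [111] [104].

15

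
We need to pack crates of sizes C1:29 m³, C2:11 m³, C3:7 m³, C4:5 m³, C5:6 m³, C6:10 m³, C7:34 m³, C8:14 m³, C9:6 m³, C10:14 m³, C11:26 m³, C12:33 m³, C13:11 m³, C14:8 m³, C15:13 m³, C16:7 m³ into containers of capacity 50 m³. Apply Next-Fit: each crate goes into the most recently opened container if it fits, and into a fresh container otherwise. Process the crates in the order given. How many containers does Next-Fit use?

6 containers

container 1: place C1 (29 m³), 21 m³ left
container 1: place C2 (11 m³), 10 m³ left
container 1: place C3 (7 m³), 3 m³ left
container 2: place C4 (5 m³), 45 m³ left
container 2: place C5 (6 m³), 39 m³ left
container 2: place C6 (10 m³), 29 m³ left
container 3: place C7 (34 m³), 16 m³ left
container 3: place C8 (14 m³), 2 m³ left
container 4: place C9 (6 m³), 44 m³ left
container 4: place C10 (14 m³), 30 m³ left
container 4: place C11 (26 m³), 4 m³ left
container 5: place C12 (33 m³), 17 m³ left
container 5: place C13 (11 m³), 6 m³ left
container 6: place C14 (8 m³), 42 m³ left
container 6: place C15 (13 m³), 29 m³ left
container 6: place C16 (7 m³), 22 m³ left
Final containers: [29,11,7] [5,6,10] [34,14] [6,14,26] [33,11] [8,13,7].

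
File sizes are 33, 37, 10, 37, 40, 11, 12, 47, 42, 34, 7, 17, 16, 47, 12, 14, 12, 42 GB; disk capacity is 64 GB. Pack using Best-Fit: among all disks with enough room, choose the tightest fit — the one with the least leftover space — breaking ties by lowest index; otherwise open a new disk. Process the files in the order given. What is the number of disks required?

9 disks

Put 33 GB in disk 1; 31 GB remain.
Put 37 GB in disk 2; 27 GB remain.
Put 10 GB in disk 2; 17 GB remain.
Put 37 GB in disk 3; 27 GB remain.
Put 40 GB in disk 4; 24 GB remain.
Put 11 GB in disk 2; 6 GB remain.
Put 12 GB in disk 4; 12 GB remain.
Put 47 GB in disk 5; 17 GB remain.
Put 42 GB in disk 6; 22 GB remain.
Put 34 GB in disk 7; 30 GB remain.
Put 7 GB in disk 4; 5 GB remain.
Put 17 GB in disk 5; 0 GB remain.
Put 16 GB in disk 6; 6 GB remain.
Put 47 GB in disk 8; 17 GB remain.
Put 12 GB in disk 8; 5 GB remain.
Put 14 GB in disk 3; 13 GB remain.
Put 12 GB in disk 3; 1 GB remain.
Put 42 GB in disk 9; 22 GB remain.
Final disks: [33] [37,10,11] [37,14,12] [40,12,7] [47,17] [42,16] [34] [47,12] [42].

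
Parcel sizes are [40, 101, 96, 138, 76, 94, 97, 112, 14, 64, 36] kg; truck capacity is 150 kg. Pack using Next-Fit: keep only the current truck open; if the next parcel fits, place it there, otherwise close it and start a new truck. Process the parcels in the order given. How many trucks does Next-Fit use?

8

40 kg → truck 1 (remaining 110 kg)
101 kg → truck 1 (remaining 9 kg)
96 kg → truck 2 (remaining 54 kg)
138 kg → truck 3 (remaining 12 kg)
76 kg → truck 4 (remaining 74 kg)
94 kg → truck 5 (remaining 56 kg)
97 kg → truck 6 (remaining 53 kg)
112 kg → truck 7 (remaining 38 kg)
14 kg → truck 7 (remaining 24 kg)
64 kg → truck 8 (remaining 86 kg)
36 kg → truck 8 (remaining 50 kg)
Final trucks: [40,101] [96] [138] [76] [94] [97] [112,14] [64,36].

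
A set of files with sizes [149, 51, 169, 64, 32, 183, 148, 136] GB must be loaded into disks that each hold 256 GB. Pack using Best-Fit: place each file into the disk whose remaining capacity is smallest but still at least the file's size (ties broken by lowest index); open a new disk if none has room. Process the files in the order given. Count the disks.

5 disks

disk 1: place 149 GB, 107 GB left
disk 1: place 51 GB, 56 GB left
disk 2: place 169 GB, 87 GB left
disk 2: place 64 GB, 23 GB left
disk 1: place 32 GB, 24 GB left
disk 3: place 183 GB, 73 GB left
disk 4: place 148 GB, 108 GB left
disk 5: place 136 GB, 120 GB left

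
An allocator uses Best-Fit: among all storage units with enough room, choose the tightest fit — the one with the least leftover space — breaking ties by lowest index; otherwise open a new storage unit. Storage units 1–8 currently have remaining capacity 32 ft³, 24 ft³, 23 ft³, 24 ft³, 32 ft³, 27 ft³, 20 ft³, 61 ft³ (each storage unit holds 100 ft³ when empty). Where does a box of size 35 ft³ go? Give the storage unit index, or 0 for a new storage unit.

Storage units with room: storage unit 8 (61 ft³).
Tightest fit is storage unit 8 with 61 ft³ free.

8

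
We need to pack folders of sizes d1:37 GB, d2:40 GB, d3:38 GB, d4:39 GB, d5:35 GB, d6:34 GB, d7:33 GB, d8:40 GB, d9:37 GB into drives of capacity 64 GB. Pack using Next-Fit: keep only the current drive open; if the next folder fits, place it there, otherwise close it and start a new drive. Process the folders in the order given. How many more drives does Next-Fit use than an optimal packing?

Next-Fit: [37] [40] [38] [39] [35] [34] [33] [40] [37] → 9 drives.
9 folders exceed 32 GB (half the capacity), and no two of those can share a drive, so at least 9 drives are needed.
So 9 is already optimal.

0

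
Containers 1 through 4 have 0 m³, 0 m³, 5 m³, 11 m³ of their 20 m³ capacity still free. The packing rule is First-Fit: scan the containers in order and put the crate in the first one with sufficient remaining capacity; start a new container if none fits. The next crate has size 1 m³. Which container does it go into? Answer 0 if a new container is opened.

Containers with room: container 3 (5 m³), container 4 (11 m³).
The first with room is container 3.

3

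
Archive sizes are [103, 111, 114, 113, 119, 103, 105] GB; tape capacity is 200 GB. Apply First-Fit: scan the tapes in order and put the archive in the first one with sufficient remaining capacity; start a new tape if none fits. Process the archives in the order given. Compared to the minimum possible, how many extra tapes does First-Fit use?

0

First-Fit: [103] [111] [114] [113] [119] [103] [105] → 7 tapes.
7 archives exceed 100 GB (half the capacity), and no two of those can share a tape, so at least 7 tapes are needed.
So 7 is already optimal.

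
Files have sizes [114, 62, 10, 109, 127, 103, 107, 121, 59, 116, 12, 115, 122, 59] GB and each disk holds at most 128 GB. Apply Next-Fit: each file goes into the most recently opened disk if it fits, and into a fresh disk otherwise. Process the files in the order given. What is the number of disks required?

12

114 GB → disk 1 (remaining 14 GB)
62 GB → disk 2 (remaining 66 GB)
10 GB → disk 2 (remaining 56 GB)
109 GB → disk 3 (remaining 19 GB)
127 GB → disk 4 (remaining 1 GB)
103 GB → disk 5 (remaining 25 GB)
107 GB → disk 6 (remaining 21 GB)
121 GB → disk 7 (remaining 7 GB)
59 GB → disk 8 (remaining 69 GB)
116 GB → disk 9 (remaining 12 GB)
12 GB → disk 9 (remaining 0 GB)
115 GB → disk 10 (remaining 13 GB)
122 GB → disk 11 (remaining 6 GB)
59 GB → disk 12 (remaining 69 GB)
Final disks: [114] [62,10] [109] [127] [103] [107] [121] [59] [116,12] [115] [122] [59].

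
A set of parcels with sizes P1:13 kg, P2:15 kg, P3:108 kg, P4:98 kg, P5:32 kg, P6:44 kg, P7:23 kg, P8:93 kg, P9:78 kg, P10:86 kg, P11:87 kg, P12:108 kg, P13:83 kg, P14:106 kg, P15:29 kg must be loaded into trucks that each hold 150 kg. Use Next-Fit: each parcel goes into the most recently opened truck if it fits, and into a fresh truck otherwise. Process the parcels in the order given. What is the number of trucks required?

10

P1 (13 kg) → truck 1 (remaining 137 kg)
P2 (15 kg) → truck 1 (remaining 122 kg)
P3 (108 kg) → truck 1 (remaining 14 kg)
P4 (98 kg) → truck 2 (remaining 52 kg)
P5 (32 kg) → truck 2 (remaining 20 kg)
P6 (44 kg) → truck 3 (remaining 106 kg)
P7 (23 kg) → truck 3 (remaining 83 kg)
P8 (93 kg) → truck 4 (remaining 57 kg)
P9 (78 kg) → truck 5 (remaining 72 kg)
P10 (86 kg) → truck 6 (remaining 64 kg)
P11 (87 kg) → truck 7 (remaining 63 kg)
P12 (108 kg) → truck 8 (remaining 42 kg)
P13 (83 kg) → truck 9 (remaining 67 kg)
P14 (106 kg) → truck 10 (remaining 44 kg)
P15 (29 kg) → truck 10 (remaining 15 kg)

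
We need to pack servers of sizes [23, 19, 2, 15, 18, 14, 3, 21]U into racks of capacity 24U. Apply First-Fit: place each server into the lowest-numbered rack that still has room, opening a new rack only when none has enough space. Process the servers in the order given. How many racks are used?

23U → rack 1 (remaining 1U)
19U → rack 2 (remaining 5U)
2U → rack 2 (remaining 3U)
15U → rack 3 (remaining 9U)
18U → rack 4 (remaining 6U)
14U → rack 5 (remaining 10U)
3U → rack 2 (remaining 0U)
21U → rack 6 (remaining 3U)

6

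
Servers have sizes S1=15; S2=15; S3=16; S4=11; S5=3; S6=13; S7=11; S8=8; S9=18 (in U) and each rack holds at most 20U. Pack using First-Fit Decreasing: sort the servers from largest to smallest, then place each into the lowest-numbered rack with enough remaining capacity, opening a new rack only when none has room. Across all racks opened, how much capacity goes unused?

Sorted descending: 18, 16, 15, 15, 13, 11, 11, 8, 3.
Put 18U in rack 1; 2U remain.
Put 16U in rack 2; 4U remain.
Put 15U in rack 3; 5U remain.
Put 15U in rack 4; 5U remain.
Put 13U in rack 5; 7U remain.
Put 11U in rack 6; 9U remain.
Put 11U in rack 7; 9U remain.
Put 8U in rack 6; 1U remain.
Put 3U in rack 2; 1U remain.
7 racks × 20U = 140U; used 110U; unused 30U.

30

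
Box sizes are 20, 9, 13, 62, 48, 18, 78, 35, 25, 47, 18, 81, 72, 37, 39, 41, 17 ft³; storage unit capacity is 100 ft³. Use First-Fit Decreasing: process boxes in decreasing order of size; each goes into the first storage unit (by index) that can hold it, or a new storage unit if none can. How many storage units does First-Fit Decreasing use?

Sorted descending: 81, 78, 72, 62, 48, 47, 41, 39, 37, 35, 25, 20, 18, 18, 17, 13, 9.
Put 81 ft³ in storage unit 1; 19 ft³ remain.
Put 78 ft³ in storage unit 2; 22 ft³ remain.
Put 72 ft³ in storage unit 3; 28 ft³ remain.
Put 62 ft³ in storage unit 4; 38 ft³ remain.
Put 48 ft³ in storage unit 5; 52 ft³ remain.
Put 47 ft³ in storage unit 5; 5 ft³ remain.
Put 41 ft³ in storage unit 6; 59 ft³ remain.
Put 39 ft³ in storage unit 6; 20 ft³ remain.
Put 37 ft³ in storage unit 4; 1 ft³ remain.
Put 35 ft³ in storage unit 7; 65 ft³ remain.
Put 25 ft³ in storage unit 3; 3 ft³ remain.
Put 20 ft³ in storage unit 2; 2 ft³ remain.
Put 18 ft³ in storage unit 1; 1 ft³ remain.
Put 18 ft³ in storage unit 6; 2 ft³ remain.
Put 17 ft³ in storage unit 7; 48 ft³ remain.
Put 13 ft³ in storage unit 7; 35 ft³ remain.
Put 9 ft³ in storage unit 7; 26 ft³ remain.
Final storage units: [81,18] [78,20] [72,25] [62,37] [48,47] [41,39,18] [35,17,13,9].

7 storage units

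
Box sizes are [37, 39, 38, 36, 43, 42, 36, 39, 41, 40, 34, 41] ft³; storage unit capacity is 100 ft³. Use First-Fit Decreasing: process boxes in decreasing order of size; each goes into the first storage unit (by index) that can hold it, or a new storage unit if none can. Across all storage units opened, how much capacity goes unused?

134

Sorted descending: 43, 42, 41, 41, 40, 39, 39, 38, 37, 36, 36, 34.
storage unit 1: place 43 ft³, 57 ft³ left
storage unit 1: place 42 ft³, 15 ft³ left
storage unit 2: place 41 ft³, 59 ft³ left
storage unit 2: place 41 ft³, 18 ft³ left
storage unit 3: place 40 ft³, 60 ft³ left
storage unit 3: place 39 ft³, 21 ft³ left
storage unit 4: place 39 ft³, 61 ft³ left
storage unit 4: place 38 ft³, 23 ft³ left
storage unit 5: place 37 ft³, 63 ft³ left
storage unit 5: place 36 ft³, 27 ft³ left
storage unit 6: place 36 ft³, 64 ft³ left
storage unit 6: place 34 ft³, 30 ft³ left
6 storage units × 100 ft³ = 600 ft³; used 466 ft³; unused 134 ft³.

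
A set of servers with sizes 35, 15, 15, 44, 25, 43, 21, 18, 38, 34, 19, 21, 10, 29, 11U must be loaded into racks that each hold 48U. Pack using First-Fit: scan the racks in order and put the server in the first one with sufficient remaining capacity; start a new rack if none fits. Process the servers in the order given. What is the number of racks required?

rack 1: place 35U, 13U left
rack 2: place 15U, 33U left
rack 2: place 15U, 18U left
rack 3: place 44U, 4U left
rack 4: place 25U, 23U left
rack 5: place 43U, 5U left
rack 4: place 21U, 2U left
rack 2: place 18U, 0U left
rack 6: place 38U, 10U left
rack 7: place 34U, 14U left
rack 8: place 19U, 29U left
rack 8: place 21U, 8U left
rack 1: place 10U, 3U left
rack 9: place 29U, 19U left
rack 7: place 11U, 3U left
Final racks: [35,10] [15,15,18] [44] [25,21] [43] [38] [34,11] [19,21] [29].

9 racks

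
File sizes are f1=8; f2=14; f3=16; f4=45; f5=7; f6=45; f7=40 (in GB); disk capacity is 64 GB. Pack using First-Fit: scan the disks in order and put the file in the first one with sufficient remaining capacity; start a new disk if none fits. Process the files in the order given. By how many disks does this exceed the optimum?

First-Fit: [8,14,16,7] [45] [45] [40] → 4 disks.
Total size 175 GB; any packing needs at least ⌈175/64⌉ = 3 disks.
An optimal packing achieves that bound: [45,16] [45,14] [40,8,7] → 3 disks.
Excess: 4 − 3 = 1.

1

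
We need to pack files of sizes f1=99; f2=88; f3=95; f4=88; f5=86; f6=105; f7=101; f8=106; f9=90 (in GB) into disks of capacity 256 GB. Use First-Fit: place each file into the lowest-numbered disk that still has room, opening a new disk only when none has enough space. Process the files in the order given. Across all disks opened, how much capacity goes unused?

422

disk 1: place f1 (99 GB), 157 GB left
disk 1: place f2 (88 GB), 69 GB left
disk 2: place f3 (95 GB), 161 GB left
disk 2: place f4 (88 GB), 73 GB left
disk 3: place f5 (86 GB), 170 GB left
disk 3: place f6 (105 GB), 65 GB left
disk 4: place f7 (101 GB), 155 GB left
disk 4: place f8 (106 GB), 49 GB left
disk 5: place f9 (90 GB), 166 GB left
5 disks × 256 GB = 1280 GB; used 858 GB; unused 422 GB.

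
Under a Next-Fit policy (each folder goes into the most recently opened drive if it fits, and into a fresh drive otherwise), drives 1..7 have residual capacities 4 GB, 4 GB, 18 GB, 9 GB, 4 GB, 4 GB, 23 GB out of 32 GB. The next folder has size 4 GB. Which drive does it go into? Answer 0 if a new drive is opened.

7

Next-Fit only looks at drive 7, which has 23 GB free.
4 GB fits there.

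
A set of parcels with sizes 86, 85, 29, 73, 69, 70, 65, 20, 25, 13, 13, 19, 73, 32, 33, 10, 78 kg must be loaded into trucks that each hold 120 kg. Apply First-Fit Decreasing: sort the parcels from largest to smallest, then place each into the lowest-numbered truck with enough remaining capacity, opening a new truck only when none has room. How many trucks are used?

8 trucks

Sorted descending: 86, 85, 78, 73, 73, 70, 69, 65, 33, 32, 29, 25, 20, 19, 13, 13, 10.
86 kg → truck 1 (remaining 34 kg)
85 kg → truck 2 (remaining 35 kg)
78 kg → truck 3 (remaining 42 kg)
73 kg → truck 4 (remaining 47 kg)
73 kg → truck 5 (remaining 47 kg)
70 kg → truck 6 (remaining 50 kg)
69 kg → truck 7 (remaining 51 kg)
65 kg → truck 8 (remaining 55 kg)
33 kg → truck 1 (remaining 1 kg)
32 kg → truck 2 (remaining 3 kg)
29 kg → truck 3 (remaining 13 kg)
25 kg → truck 4 (remaining 22 kg)
20 kg → truck 4 (remaining 2 kg)
19 kg → truck 5 (remaining 28 kg)
13 kg → truck 3 (remaining 0 kg)
13 kg → truck 5 (remaining 15 kg)
10 kg → truck 5 (remaining 5 kg)
Final trucks: [86,33] [85,32] [78,29,13] [73,25,20] [73,19,13,10] [70] [69] [65].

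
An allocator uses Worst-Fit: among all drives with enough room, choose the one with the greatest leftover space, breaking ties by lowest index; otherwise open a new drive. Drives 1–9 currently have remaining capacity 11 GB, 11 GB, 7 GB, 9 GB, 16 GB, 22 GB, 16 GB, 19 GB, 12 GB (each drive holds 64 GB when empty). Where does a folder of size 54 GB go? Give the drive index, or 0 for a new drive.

No drive has ≥ 54 GB free, so a new drive is opened.

0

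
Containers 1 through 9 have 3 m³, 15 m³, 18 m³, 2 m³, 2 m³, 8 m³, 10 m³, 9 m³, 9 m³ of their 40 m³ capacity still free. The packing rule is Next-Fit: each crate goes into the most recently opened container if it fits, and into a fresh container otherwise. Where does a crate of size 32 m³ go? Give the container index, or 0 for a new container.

0

Next-Fit only looks at container 9, which has 9 m³ free.
32 m³ does not fit, so a new container is opened.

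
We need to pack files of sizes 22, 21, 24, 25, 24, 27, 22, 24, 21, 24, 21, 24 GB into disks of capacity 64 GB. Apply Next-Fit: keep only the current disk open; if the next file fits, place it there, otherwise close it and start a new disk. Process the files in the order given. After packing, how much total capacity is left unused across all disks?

105

Put 22 GB in disk 1; 42 GB remain.
Put 21 GB in disk 1; 21 GB remain.
Put 24 GB in disk 2; 40 GB remain.
Put 25 GB in disk 2; 15 GB remain.
Put 24 GB in disk 3; 40 GB remain.
Put 27 GB in disk 3; 13 GB remain.
Put 22 GB in disk 4; 42 GB remain.
Put 24 GB in disk 4; 18 GB remain.
Put 21 GB in disk 5; 43 GB remain.
Put 24 GB in disk 5; 19 GB remain.
Put 21 GB in disk 6; 43 GB remain.
Put 24 GB in disk 6; 19 GB remain.
6 disks × 64 GB = 384 GB; used 279 GB; unused 105 GB.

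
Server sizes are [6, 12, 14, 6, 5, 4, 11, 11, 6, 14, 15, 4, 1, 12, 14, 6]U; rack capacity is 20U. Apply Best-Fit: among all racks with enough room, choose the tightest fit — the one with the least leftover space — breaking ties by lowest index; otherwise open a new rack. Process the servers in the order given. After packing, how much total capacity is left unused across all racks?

19

Put 6U in rack 1; 14U remain.
Put 12U in rack 1; 2U remain.
Put 14U in rack 2; 6U remain.
Put 6U in rack 2; 0U remain.
Put 5U in rack 3; 15U remain.
Put 4U in rack 3; 11U remain.
Put 11U in rack 3; 0U remain.
Put 11U in rack 4; 9U remain.
Put 6U in rack 4; 3U remain.
Put 14U in rack 5; 6U remain.
Put 15U in rack 6; 5U remain.
Put 4U in rack 6; 1U remain.
Put 1U in rack 6; 0U remain.
Put 12U in rack 7; 8U remain.
Put 14U in rack 8; 6U remain.
Put 6U in rack 5; 0U remain.
8 racks × 20U = 160U; used 141U; unused 19U.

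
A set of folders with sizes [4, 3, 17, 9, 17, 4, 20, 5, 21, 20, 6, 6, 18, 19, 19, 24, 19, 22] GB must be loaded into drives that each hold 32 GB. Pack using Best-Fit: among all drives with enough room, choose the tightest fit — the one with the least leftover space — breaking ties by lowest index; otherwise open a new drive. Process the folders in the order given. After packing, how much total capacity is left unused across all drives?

99

4 GB → drive 1 (remaining 28 GB)
3 GB → drive 1 (remaining 25 GB)
17 GB → drive 1 (remaining 8 GB)
9 GB → drive 2 (remaining 23 GB)
17 GB → drive 2 (remaining 6 GB)
4 GB → drive 2 (remaining 2 GB)
20 GB → drive 3 (remaining 12 GB)
5 GB → drive 1 (remaining 3 GB)
21 GB → drive 4 (remaining 11 GB)
20 GB → drive 5 (remaining 12 GB)
6 GB → drive 4 (remaining 5 GB)
6 GB → drive 3 (remaining 6 GB)
18 GB → drive 6 (remaining 14 GB)
19 GB → drive 7 (remaining 13 GB)
19 GB → drive 8 (remaining 13 GB)
24 GB → drive 9 (remaining 8 GB)
19 GB → drive 10 (remaining 13 GB)
22 GB → drive 11 (remaining 10 GB)
11 drives × 32 GB = 352 GB; used 253 GB; unused 99 GB.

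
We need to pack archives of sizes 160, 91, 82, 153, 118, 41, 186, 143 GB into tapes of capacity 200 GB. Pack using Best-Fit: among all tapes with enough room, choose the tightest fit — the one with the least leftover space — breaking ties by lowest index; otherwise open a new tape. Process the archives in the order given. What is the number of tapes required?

6

tape 1: place 160 GB, 40 GB left
tape 2: place 91 GB, 109 GB left
tape 2: place 82 GB, 27 GB left
tape 3: place 153 GB, 47 GB left
tape 4: place 118 GB, 82 GB left
tape 3: place 41 GB, 6 GB left
tape 5: place 186 GB, 14 GB left
tape 6: place 143 GB, 57 GB left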